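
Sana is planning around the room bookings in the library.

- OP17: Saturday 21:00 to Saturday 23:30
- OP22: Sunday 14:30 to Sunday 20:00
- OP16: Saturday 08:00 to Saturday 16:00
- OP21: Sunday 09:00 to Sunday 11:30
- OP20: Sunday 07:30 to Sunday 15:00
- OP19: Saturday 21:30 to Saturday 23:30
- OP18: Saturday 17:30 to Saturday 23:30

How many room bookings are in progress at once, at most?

Sweep the timeline, counting +1 at each start and −1 at each end (ends before starts at a tie):
Saturday 08:00 start OP16 → 1
Saturday 16:00 end OP16 → 0
Saturday 17:30 start OP18 → 1
Saturday 21:00 start OP17 → 2
Saturday 21:30 start OP19 → 3
Saturday 23:30 end OP17 → 2
Saturday 23:30 end OP18 → 1
Saturday 23:30 end OP19 → 0
Sunday 07:30 start OP20 → 1
Sunday 09:00 start OP21 → 2
Sunday 11:30 end OP21 → 1
Sunday 14:30 start OP22 → 2
Sunday 15:00 end OP20 → 1
Sunday 20:00 end OP22 → 0
Peak is 3, at Saturday 21:30 (OP17, OP18, OP19).

3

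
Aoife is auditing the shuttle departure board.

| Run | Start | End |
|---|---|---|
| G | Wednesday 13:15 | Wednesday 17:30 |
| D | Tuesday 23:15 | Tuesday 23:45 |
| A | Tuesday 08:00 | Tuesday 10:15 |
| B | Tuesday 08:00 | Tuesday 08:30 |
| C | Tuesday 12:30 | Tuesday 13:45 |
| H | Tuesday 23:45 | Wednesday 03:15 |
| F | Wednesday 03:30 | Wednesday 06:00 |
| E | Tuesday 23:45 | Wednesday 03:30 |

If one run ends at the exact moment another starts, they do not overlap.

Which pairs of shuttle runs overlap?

A & B, E & H

Sorted by start: A, B, C, D, E, H, F, G.
B starts before A ends → A and B overlap.
C starts after A ends; A is clear from here.
C starts after B ends; B is clear from here.
D starts after C ends; C is clear from here.
E starts exactly when D ends (back-to-back, no overlap); D is clear from here.
H starts before E ends → E and H overlap.
F starts exactly when E ends (back-to-back, no overlap); E is clear from here.
F starts after H ends; H is clear from here.
G starts after F ends.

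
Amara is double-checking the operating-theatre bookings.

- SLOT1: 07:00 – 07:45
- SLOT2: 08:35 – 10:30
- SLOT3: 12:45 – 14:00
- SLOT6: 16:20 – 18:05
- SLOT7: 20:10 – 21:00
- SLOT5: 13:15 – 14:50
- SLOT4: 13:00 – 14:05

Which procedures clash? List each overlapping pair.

SLOT3 & SLOT4, SLOT3 & SLOT5, SLOT4 & SLOT5

Sorted by start: SLOT1, SLOT2, SLOT3, SLOT4, SLOT5, SLOT6, SLOT7.
SLOT2 starts after SLOT1 ends, so SLOT1 has no further overlaps.
SLOT3 starts after SLOT2 ends, so SLOT2 has no further overlaps.
SLOT4 starts before SLOT3 ends → SLOT3 and SLOT4 overlap.
SLOT5 starts before SLOT3 ends → SLOT3 and SLOT5 overlap.
SLOT6 starts after SLOT3 ends, so SLOT3 has no further overlaps.
SLOT5 starts before SLOT4 ends → SLOT4 and SLOT5 overlap.
SLOT6 starts after SLOT4 ends, so SLOT4 has no further overlaps.
SLOT6 starts after SLOT5 ends, so SLOT5 has no further overlaps.
SLOT7 starts after SLOT6 ends.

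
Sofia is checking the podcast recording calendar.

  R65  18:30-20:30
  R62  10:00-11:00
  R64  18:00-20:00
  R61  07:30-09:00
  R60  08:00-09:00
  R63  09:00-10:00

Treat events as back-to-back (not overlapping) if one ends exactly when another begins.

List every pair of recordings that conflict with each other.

R60 & R61, R64 & R65

Sorted by start: R61, R60, R63, R62, R64, R65.
R60 starts before R61 ends → R61 and R60 overlap.
R63 starts exactly when R61 ends (back-to-back, no overlap), so nothing later overlaps R61 either.
R63 starts exactly when R60 ends (back-to-back, no overlap), so nothing later overlaps R60 either.
R62 starts exactly when R63 ends (back-to-back, no overlap), so nothing later overlaps R63 either.
R64 starts after R62 ends, so nothing later overlaps R62 either.
R65 starts before R64 ends → R64 and R65 overlap.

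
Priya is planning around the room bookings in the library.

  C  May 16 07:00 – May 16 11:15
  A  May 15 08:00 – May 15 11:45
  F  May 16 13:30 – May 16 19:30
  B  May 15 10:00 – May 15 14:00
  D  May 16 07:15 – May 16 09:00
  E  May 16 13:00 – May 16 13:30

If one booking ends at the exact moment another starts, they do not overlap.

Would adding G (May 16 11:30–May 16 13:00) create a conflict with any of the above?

A: ends May 15 11:45 at or before G starts May 16 11:30 → clear.
B: ends May 15 14:00 at or before G starts May 16 11:30 → clear.
C: ends May 16 11:15 at or before G starts May 16 11:30 → clear.
D: ends May 16 09:00 at or before G starts May 16 11:30 → clear.
E: starts May 16 13:00 at or after G ends May 16 13:00 → clear.
F: starts May 16 13:30 at or after G ends May 16 13:00 → clear.

No — it doesn't clash with anything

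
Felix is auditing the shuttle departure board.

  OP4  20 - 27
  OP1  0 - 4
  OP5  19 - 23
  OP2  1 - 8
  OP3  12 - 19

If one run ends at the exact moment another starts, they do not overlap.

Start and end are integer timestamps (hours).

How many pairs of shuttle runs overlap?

Two intervals overlap when each starts before the other ends.
Sorted by start: OP1, OP2, OP3, OP5, OP4.
OP2 starts before OP1 ends → OP1 and OP2 overlap.
OP3 starts after OP1 ends; OP1 is clear from here.
OP3 starts after OP2 ends; OP2 is clear from here.
OP5 starts exactly when OP3 ends (back-to-back, no overlap); OP3 is clear from here.
OP4 starts before OP5 ends → OP5 and OP4 overlap.
Overlapping pairs: OP1 & OP2, OP4 & OP5 — 2 in total.

2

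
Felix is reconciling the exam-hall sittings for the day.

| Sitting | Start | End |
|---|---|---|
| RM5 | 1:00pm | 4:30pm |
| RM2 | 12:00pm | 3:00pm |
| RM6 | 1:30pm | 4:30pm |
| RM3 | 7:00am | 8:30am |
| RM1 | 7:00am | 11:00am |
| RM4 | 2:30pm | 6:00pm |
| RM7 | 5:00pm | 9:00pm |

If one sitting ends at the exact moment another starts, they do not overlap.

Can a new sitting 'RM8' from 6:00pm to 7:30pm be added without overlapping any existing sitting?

No — it overlaps RM7

RM1: ends 11:00am at or before RM8 starts 6:00pm → clear.
RM3: ends 8:30am at or before RM8 starts 6:00pm → clear.
RM2: ends 3:00pm at or before RM8 starts 6:00pm → clear.
RM5: ends 4:30pm at or before RM8 starts 6:00pm → clear.
RM6: ends 4:30pm at or before RM8 starts 6:00pm → clear.
RM4: ends 6:00pm at or before RM8 starts 6:00pm → clear.
RM7: starts 5:00pm before RM8 ends 7:30pm, and ends 9:00pm after RM8 starts 6:00pm → overlap.
RM8 overlaps RM7.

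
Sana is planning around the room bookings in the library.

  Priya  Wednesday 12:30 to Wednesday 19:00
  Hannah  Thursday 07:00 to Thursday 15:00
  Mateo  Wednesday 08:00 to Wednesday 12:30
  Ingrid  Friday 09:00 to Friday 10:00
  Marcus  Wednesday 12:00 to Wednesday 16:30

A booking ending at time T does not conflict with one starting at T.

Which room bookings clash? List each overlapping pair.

Check each pair: they overlap iff neither finishes before the other starts.
Sorted by start: Mateo, Marcus, Priya, Hannah, Ingrid.
Marcus starts before Mateo ends → Mateo and Marcus overlap.
Priya starts exactly when Mateo ends (back-to-back, no overlap), so Mateo has no further overlaps.
Priya starts before Marcus ends → Marcus and Priya overlap.
Hannah starts after Marcus ends, so Marcus has no further overlaps.
Hannah starts after Priya ends, so Priya has no further overlaps.
Ingrid starts after Hannah ends.

Marcus & Mateo, Marcus & Priya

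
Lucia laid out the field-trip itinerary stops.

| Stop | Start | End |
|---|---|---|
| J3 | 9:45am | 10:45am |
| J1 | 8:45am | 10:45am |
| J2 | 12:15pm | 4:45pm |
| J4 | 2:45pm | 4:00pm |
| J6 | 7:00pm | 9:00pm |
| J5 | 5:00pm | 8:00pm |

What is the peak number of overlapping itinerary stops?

2

Sweep the timeline, counting +1 at each start and −1 at each end (ends before starts at a tie):
8:45am start J1 → 1
9:45am start J3 → 2
10:45am end J1 → 1
10:45am end J3 → 0
12:15pm start J2 → 1
2:45pm start J4 → 2
4:00pm end J4 → 1
4:45pm end J2 → 0
5:00pm start J5 → 1
7:00pm start J6 → 2
8:00pm end J5 → 1
9:00pm end J6 → 0
Peak is 2, at 9:45am (J1, J3).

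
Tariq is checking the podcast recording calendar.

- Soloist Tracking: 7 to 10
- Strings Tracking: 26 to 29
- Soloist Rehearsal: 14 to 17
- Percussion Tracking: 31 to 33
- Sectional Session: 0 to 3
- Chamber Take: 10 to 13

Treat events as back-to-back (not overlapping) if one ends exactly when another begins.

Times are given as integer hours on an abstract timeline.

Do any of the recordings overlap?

No

Sorted by start: Sectional Session, Soloist Tracking, Chamber Take, Soloist Rehearsal, Strings Tracking, Percussion Tracking.
Soloist Tracking starts after Sectional Session ends; Sectional Session is clear from here.
Chamber Take starts exactly when Soloist Tracking ends (back-to-back, no overlap); Soloist Tracking is clear from here.
Soloist Rehearsal starts after Chamber Take ends; Chamber Take is clear from here.
Strings Tracking starts after Soloist Rehearsal ends; Soloist Rehearsal is clear from here.
Percussion Tracking starts after Strings Tracking ends.
Every pair is clear; the schedule has no overlaps.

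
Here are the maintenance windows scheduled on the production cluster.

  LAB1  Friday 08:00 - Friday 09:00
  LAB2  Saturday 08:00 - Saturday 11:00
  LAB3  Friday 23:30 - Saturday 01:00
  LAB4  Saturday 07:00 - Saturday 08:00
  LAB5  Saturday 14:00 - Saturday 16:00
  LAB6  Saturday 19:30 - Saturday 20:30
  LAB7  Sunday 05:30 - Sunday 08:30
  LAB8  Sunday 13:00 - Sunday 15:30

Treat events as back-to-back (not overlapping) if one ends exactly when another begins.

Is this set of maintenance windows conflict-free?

Yes

Sorted by start: LAB1, LAB3, LAB4, LAB2, LAB5, LAB6, LAB7, LAB8.
LAB3 starts after LAB1 ends — done with LAB1.
LAB4 starts after LAB3 ends — done with LAB3.
LAB2 starts exactly when LAB4 ends (back-to-back, no overlap) — done with LAB4.
LAB5 starts after LAB2 ends — done with LAB2.
LAB6 starts after LAB5 ends — done with LAB5.
LAB7 starts after LAB6 ends — done with LAB6.
LAB8 starts after LAB7 ends.
Every pair is clear; the schedule has no overlaps.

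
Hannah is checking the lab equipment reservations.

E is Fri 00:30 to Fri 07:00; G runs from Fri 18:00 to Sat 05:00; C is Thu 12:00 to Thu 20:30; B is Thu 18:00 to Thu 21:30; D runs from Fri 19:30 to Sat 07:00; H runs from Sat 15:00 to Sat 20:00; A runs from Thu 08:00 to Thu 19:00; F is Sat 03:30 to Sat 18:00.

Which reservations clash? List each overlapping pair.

A & B, A & C, B & C, D & F, D & G, F & G, F & H

Two intervals overlap when each starts before the other ends.
Sorted by start: A, C, B, E, G, D, F, H.
C starts before A ends → A and C overlap.
B starts before A ends → A and B overlap.
E starts after A ends, so A has no further overlaps.
B starts before C ends → C and B overlap.
E starts after C ends, so C has no further overlaps.
E starts after B ends, so B has no further overlaps.
G starts after E ends, so E has no further overlaps.
D starts before G ends → G and D overlap.
F starts before G ends → G and F overlap.
H starts after G ends.
F starts before D ends → D and F overlap.
H starts after D ends.
H starts before F ends → F and H overlap.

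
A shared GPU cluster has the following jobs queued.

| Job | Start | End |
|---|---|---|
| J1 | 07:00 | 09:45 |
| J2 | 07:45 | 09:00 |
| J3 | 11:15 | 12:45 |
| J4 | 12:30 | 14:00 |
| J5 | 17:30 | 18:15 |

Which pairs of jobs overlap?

J1 & J2, J3 & J4

Two intervals overlap when each starts before the other ends.
Sorted by start: J1, J2, J3, J4, J5.
J2 starts before J1 ends → J1 and J2 overlap.
J3 starts after J1 ends, so nothing later overlaps J1 either.
J3 starts after J2 ends, so nothing later overlaps J2 either.
J4 starts before J3 ends → J3 and J4 overlap.
J5 starts after J3 ends.
J5 starts after J4 ends.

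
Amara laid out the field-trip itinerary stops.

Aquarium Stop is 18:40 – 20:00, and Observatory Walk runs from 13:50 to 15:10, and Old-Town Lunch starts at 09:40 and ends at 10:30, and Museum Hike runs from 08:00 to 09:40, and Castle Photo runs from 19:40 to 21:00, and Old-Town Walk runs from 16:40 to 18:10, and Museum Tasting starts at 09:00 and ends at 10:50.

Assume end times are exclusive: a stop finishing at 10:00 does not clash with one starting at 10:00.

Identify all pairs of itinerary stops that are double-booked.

Aquarium Stop & Castle Photo, Museum Hike & Museum Tasting, Museum Tasting & Old-Town Lunch

Check each pair: they overlap iff neither finishes before the other starts.
Sorted by start: Museum Hike, Museum Tasting, Old-Town Lunch, Observatory Walk, Old-Town Walk, Aquarium Stop, Castle Photo.
Museum Tasting starts before Museum Hike ends → Museum Hike and Museum Tasting overlap.
Old-Town Lunch starts exactly when Museum Hike ends (back-to-back, no overlap), so Museum Hike has no further overlaps.
Old-Town Lunch starts before Museum Tasting ends → Museum Tasting and Old-Town Lunch overlap.
Observatory Walk starts after Museum Tasting ends, so Museum Tasting has no further overlaps.
Observatory Walk starts after Old-Town Lunch ends, so Old-Town Lunch has no further overlaps.
Old-Town Walk starts after Observatory Walk ends, so Observatory Walk has no further overlaps.
Aquarium Stop starts after Old-Town Walk ends, so Old-Town Walk has no further overlaps.
Castle Photo starts before Aquarium Stop ends → Aquarium Stop and Castle Photo overlap.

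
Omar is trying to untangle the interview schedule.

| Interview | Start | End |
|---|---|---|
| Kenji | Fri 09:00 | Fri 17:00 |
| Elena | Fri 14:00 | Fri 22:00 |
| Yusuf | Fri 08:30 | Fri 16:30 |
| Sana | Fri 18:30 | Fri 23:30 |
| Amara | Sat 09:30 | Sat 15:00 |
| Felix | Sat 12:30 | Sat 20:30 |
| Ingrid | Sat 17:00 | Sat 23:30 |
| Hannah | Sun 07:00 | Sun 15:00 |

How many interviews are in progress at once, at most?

Sort all start/end points and keep a running count:
Fri 08:30 start Yusuf → 1
Fri 09:00 start Kenji → 2
Fri 14:00 start Elena → 3
Fri 16:30 end Yusuf → 2
Fri 17:00 end Kenji → 1
Fri 18:30 start Sana → 2
Fri 22:00 end Elena → 1
Fri 23:30 end Sana → 0
Sat 09:30 start Amara → 1
Sat 12:30 start Felix → 2
Sat 15:00 end Amara → 1
Sat 17:00 start Ingrid → 2
Sat 20:30 end Felix → 1
Sat 23:30 end Ingrid → 0
Sun 07:00 start Hannah → 1
Sun 15:00 end Hannah → 0
Peak is 3, at Fri 14:00 (Elena, Kenji, Yusuf).

3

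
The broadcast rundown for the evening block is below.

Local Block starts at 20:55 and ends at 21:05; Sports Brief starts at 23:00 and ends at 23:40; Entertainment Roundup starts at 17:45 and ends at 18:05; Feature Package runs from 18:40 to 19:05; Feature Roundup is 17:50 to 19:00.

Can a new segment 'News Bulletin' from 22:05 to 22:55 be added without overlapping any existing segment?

Entertainment Roundup: ends 18:05 at or before News Bulletin starts 22:05 → clear.
Feature Roundup: ends 19:00 at or before News Bulletin starts 22:05 → clear.
Feature Package: ends 19:05 at or before News Bulletin starts 22:05 → clear.
Local Block: ends 21:05 at or before News Bulletin starts 22:05 → clear.
Sports Brief: starts 23:00 at or after News Bulletin ends 22:55 → clear.

Yes — the slot is free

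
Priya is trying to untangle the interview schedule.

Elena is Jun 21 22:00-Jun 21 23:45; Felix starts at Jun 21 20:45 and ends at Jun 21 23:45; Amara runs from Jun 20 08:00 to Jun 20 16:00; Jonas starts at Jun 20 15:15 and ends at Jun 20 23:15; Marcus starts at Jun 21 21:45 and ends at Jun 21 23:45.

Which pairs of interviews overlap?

Amara & Jonas, Elena & Felix, Elena & Marcus, Felix & Marcus

Sorted by start: Amara, Jonas, Felix, Marcus, Elena.
Jonas starts before Amara ends → Amara and Jonas overlap.
Felix starts after Amara ends — done with Amara.
Felix starts after Jonas ends — done with Jonas.
Marcus starts before Felix ends → Felix and Marcus overlap.
Elena starts before Felix ends → Felix and Elena overlap.
Elena starts before Marcus ends → Marcus and Elena overlap.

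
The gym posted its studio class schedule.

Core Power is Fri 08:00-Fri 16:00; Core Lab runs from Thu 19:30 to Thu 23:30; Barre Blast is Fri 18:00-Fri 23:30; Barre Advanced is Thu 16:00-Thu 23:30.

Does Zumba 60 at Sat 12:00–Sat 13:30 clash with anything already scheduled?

Barre Advanced: ends Thu 23:30 at or before Zumba 60 starts Sat 12:00 → clear.
Core Lab: ends Thu 23:30 at or before Zumba 60 starts Sat 12:00 → clear.
Core Power: ends Fri 16:00 at or before Zumba 60 starts Sat 12:00 → clear.
Barre Blast: ends Fri 23:30 at or before Zumba 60 starts Sat 12:00 → clear.

No — it doesn't clash with anything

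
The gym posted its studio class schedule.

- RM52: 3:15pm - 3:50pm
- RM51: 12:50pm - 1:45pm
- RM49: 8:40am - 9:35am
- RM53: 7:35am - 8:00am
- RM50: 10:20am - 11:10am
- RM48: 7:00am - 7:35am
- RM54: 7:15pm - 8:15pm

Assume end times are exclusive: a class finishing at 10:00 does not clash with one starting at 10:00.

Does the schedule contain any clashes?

Check each pair: they overlap iff neither finishes before the other starts.
Sorted by start: RM48, RM53, RM49, RM50, RM51, RM52, RM54.
RM53 starts exactly when RM48 ends (back-to-back, no overlap), so nothing later overlaps RM48 either.
RM49 starts after RM53 ends, so nothing later overlaps RM53 either.
RM50 starts after RM49 ends, so nothing later overlaps RM49 either.
RM51 starts after RM50 ends, so nothing later overlaps RM50 either.
RM52 starts after RM51 ends, so nothing later overlaps RM51 either.
RM54 starts after RM52 ends.
Every pair is clear; the schedule has no overlaps.

No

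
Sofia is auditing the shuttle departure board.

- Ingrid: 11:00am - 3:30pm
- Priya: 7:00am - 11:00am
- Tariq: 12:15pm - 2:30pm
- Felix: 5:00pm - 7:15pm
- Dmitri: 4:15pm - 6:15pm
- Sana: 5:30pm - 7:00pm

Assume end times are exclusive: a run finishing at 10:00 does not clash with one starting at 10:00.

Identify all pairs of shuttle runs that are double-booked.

Sorted by start: Priya, Ingrid, Tariq, Dmitri, Felix, Sana.
Ingrid starts exactly when Priya ends (back-to-back, no overlap), so nothing later overlaps Priya either.
Tariq starts before Ingrid ends → Ingrid and Tariq overlap.
Dmitri starts after Ingrid ends, so nothing later overlaps Ingrid either.
Dmitri starts after Tariq ends, so nothing later overlaps Tariq either.
Felix starts before Dmitri ends → Dmitri and Felix overlap.
Sana starts before Dmitri ends → Dmitri and Sana overlap.
Sana starts before Felix ends → Felix and Sana overlap.

Dmitri & Felix, Dmitri & Sana, Felix & Sana, Ingrid & Tariq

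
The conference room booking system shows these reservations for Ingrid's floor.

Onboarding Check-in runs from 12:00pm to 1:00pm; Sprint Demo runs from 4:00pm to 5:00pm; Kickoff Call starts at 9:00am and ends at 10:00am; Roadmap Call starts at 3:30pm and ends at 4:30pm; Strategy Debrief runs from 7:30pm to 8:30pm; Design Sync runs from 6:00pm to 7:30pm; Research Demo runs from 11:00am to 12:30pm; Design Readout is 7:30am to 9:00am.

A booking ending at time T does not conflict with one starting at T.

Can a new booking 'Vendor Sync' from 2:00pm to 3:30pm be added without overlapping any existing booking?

Yes — the slot is free

Design Readout: ends 9:00am at or before Vendor Sync starts 2:00pm → clear.
Kickoff Call: ends 10:00am at or before Vendor Sync starts 2:00pm → clear.
Research Demo: ends 12:30pm at or before Vendor Sync starts 2:00pm → clear.
Onboarding Check-in: ends 1:00pm at or before Vendor Sync starts 2:00pm → clear.
Roadmap Call: starts 3:30pm at or after Vendor Sync ends 3:30pm → clear.
Sprint Demo: starts 4:00pm at or after Vendor Sync ends 3:30pm → clear.
Design Sync: starts 6:00pm at or after Vendor Sync ends 3:30pm → clear.
Strategy Debrief: starts 7:30pm at or after Vendor Sync ends 3:30pm → clear.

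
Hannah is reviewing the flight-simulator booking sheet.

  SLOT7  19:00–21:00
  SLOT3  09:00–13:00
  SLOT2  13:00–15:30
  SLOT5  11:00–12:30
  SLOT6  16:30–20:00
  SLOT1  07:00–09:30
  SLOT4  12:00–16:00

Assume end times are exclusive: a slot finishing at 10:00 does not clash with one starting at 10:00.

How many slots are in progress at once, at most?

3

Sweep the timeline, counting +1 at each start and −1 at each end (ends before starts at a tie):
07:00 start SLOT1 → 1
09:00 start SLOT3 → 2
09:30 end SLOT1 → 1
11:00 start SLOT5 → 2
12:00 start SLOT4 → 3
12:30 end SLOT5 → 2
13:00 end SLOT3 → 1
13:00 start SLOT2 → 2
15:30 end SLOT2 → 1
16:00 end SLOT4 → 0
16:30 start SLOT6 → 1
19:00 start SLOT7 → 2
20:00 end SLOT6 → 1
21:00 end SLOT7 → 0
Peak is 3, at 12:00 (SLOT3, SLOT4, SLOT5).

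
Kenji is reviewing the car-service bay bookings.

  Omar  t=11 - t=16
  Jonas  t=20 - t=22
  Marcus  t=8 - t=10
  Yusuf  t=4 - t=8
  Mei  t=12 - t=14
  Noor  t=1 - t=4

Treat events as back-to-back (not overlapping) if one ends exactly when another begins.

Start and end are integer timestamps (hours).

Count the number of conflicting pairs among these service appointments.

Check each pair: they overlap iff neither finishes before the other starts.
Sorted by start: Noor, Yusuf, Marcus, Omar, Mei, Jonas.
Yusuf starts exactly when Noor ends (back-to-back, no overlap), so nothing later overlaps Noor either.
Marcus starts exactly when Yusuf ends (back-to-back, no overlap), so nothing later overlaps Yusuf either.
Omar starts after Marcus ends, so nothing later overlaps Marcus either.
Mei starts before Omar ends → Omar and Mei overlap.
Jonas starts after Omar ends.
Jonas starts after Mei ends.
Overlapping pairs: Mei & Omar — 1 in total.

1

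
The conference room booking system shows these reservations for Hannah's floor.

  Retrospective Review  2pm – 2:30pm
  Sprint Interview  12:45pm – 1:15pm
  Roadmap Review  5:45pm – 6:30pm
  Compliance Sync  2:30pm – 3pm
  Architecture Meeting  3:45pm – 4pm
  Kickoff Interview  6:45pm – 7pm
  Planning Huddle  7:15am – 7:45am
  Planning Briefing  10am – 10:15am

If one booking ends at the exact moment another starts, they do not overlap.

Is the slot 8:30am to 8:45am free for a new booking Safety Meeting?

Planning Huddle: ends 7:45am at or before Safety Meeting starts 8:30am → clear.
Planning Briefing: starts 10am at or after Safety Meeting ends 8:45am → clear.
Sprint Interview: starts 12:45pm at or after Safety Meeting ends 8:45am → clear.
Retrospective Review: starts 2pm at or after Safety Meeting ends 8:45am → clear.
Compliance Sync: starts 2:30pm at or after Safety Meeting ends 8:45am → clear.
Architecture Meeting: starts 3:45pm at or after Safety Meeting ends 8:45am → clear.
Roadmap Review: starts 5:45pm at or after Safety Meeting ends 8:45am → clear.
Kickoff Interview: starts 6:45pm at or after Safety Meeting ends 8:45am → clear.

Yes — the slot is free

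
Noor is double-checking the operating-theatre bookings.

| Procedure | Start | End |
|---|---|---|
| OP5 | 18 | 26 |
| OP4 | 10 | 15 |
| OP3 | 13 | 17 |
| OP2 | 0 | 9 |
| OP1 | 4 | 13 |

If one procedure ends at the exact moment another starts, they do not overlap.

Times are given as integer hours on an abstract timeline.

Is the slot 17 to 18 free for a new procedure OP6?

OP2: ends 9 at or before OP6 starts 17 → clear.
OP1: ends 13 at or before OP6 starts 17 → clear.
OP4: ends 15 at or before OP6 starts 17 → clear.
OP3: ends 17 at or before OP6 starts 17 → clear.
OP5: starts 18 at or after OP6 ends 18 → clear.

Yes — the slot is free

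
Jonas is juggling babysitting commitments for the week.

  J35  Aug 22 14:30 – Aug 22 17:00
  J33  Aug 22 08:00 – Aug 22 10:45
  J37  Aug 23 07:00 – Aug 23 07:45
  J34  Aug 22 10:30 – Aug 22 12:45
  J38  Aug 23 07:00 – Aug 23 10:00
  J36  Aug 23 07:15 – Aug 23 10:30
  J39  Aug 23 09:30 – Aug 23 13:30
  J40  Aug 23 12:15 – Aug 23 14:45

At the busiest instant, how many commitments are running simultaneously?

Walk through starts and ends in time order (an end at T is processed before a start at T):
Aug 22 08:00 start J33 → 1
Aug 22 10:30 start J34 → 2
Aug 22 10:45 end J33 → 1
Aug 22 12:45 end J34 → 0
Aug 22 14:30 start J35 → 1
Aug 22 17:00 end J35 → 0
Aug 23 07:00 start J37 → 1
Aug 23 07:00 start J38 → 2
Aug 23 07:15 start J36 → 3
Aug 23 07:45 end J37 → 2
Aug 23 09:30 start J39 → 3
Aug 23 10:00 end J38 → 2
Aug 23 10:30 end J36 → 1
Aug 23 12:15 start J40 → 2
Aug 23 13:30 end J39 → 1
Aug 23 14:45 end J40 → 0
Peak is 3, at Aug 23 07:15 (J36, J37, J38).

3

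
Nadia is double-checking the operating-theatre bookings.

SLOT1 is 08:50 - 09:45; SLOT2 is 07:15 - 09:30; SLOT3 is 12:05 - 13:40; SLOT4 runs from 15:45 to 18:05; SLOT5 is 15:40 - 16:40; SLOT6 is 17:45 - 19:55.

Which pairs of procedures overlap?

Two intervals overlap when each starts before the other ends.
Sorted by start: SLOT2, SLOT1, SLOT3, SLOT5, SLOT4, SLOT6.
SLOT1 starts before SLOT2 ends → SLOT2 and SLOT1 overlap.
SLOT3 starts after SLOT2 ends, so SLOT2 has no further overlaps.
SLOT3 starts after SLOT1 ends, so SLOT1 has no further overlaps.
SLOT5 starts after SLOT3 ends, so SLOT3 has no further overlaps.
SLOT4 starts before SLOT5 ends → SLOT5 and SLOT4 overlap.
SLOT6 starts after SLOT5 ends.
SLOT6 starts before SLOT4 ends → SLOT4 and SLOT6 overlap.

SLOT1 & SLOT2, SLOT4 & SLOT5, SLOT4 & SLOT6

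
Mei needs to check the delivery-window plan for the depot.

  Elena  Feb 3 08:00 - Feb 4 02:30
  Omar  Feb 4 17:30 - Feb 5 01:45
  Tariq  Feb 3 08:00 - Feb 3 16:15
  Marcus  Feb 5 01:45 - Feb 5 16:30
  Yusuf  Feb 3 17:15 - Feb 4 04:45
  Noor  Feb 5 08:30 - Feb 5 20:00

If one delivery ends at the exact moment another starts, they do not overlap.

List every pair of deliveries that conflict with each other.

Elena & Tariq, Elena & Yusuf, Marcus & Noor

Sorted by start: Tariq, Elena, Yusuf, Omar, Marcus, Noor.
Elena starts before Tariq ends → Tariq and Elena overlap.
Yusuf starts after Tariq ends, so nothing later overlaps Tariq either.
Yusuf starts before Elena ends → Elena and Yusuf overlap.
Omar starts after Elena ends, so nothing later overlaps Elena either.
Omar starts after Yusuf ends, so nothing later overlaps Yusuf either.
Marcus starts exactly when Omar ends (back-to-back, no overlap), so nothing later overlaps Omar either.
Noor starts before Marcus ends → Marcus and Noor overlap.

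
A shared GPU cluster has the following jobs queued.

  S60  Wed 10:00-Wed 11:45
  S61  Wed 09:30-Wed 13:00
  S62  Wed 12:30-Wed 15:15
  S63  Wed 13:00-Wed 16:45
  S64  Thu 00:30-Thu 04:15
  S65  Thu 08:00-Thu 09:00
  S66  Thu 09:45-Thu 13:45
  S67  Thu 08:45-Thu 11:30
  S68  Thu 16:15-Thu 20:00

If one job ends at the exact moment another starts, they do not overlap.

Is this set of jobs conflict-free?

No

Sorted by start: S61, S60, S62, S63, S64, S65, S67, S66, S68.
S60 starts before S61 ends → S61 and S60 overlap.
That's a conflict, so the schedule is not conflict-free.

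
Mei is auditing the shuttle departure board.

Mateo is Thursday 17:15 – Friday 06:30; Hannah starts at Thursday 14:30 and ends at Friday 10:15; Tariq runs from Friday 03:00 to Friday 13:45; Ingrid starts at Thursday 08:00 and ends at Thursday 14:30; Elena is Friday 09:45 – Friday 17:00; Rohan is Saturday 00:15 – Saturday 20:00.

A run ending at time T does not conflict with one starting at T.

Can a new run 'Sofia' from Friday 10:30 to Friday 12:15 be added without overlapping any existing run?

No — it overlaps Elena, Tariq

Ingrid: ends Thursday 14:30 at or before Sofia starts Friday 10:30 → clear.
Hannah: ends Friday 10:15 at or before Sofia starts Friday 10:30 → clear.
Mateo: ends Friday 06:30 at or before Sofia starts Friday 10:30 → clear.
Tariq: starts Friday 03:00 before Sofia ends Friday 12:15, and ends Friday 13:45 after Sofia starts Friday 10:30 → overlap.
Elena: starts Friday 09:45 before Sofia ends Friday 12:15, and ends Friday 17:00 after Sofia starts Friday 10:30 → overlap.
Rohan: starts Saturday 00:15 at or after Sofia ends Friday 12:15 → clear.
Sofia overlaps Elena, Tariq.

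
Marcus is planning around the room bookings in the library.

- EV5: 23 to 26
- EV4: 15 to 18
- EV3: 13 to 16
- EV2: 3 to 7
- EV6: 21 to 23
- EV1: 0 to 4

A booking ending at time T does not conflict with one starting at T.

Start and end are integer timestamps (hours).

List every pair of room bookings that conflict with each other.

EV1 & EV2, EV3 & EV4

Two intervals overlap when each starts before the other ends.
Sorted by start: EV1, EV2, EV3, EV4, EV6, EV5.
EV2 starts before EV1 ends → EV1 and EV2 overlap.
EV3 starts after EV1 ends, so nothing later overlaps EV1 either.
EV3 starts after EV2 ends, so nothing later overlaps EV2 either.
EV4 starts before EV3 ends → EV3 and EV4 overlap.
EV6 starts after EV3 ends, so nothing later overlaps EV3 either.
EV6 starts after EV4 ends, so nothing later overlaps EV4 either.
EV5 starts exactly when EV6 ends (back-to-back, no overlap).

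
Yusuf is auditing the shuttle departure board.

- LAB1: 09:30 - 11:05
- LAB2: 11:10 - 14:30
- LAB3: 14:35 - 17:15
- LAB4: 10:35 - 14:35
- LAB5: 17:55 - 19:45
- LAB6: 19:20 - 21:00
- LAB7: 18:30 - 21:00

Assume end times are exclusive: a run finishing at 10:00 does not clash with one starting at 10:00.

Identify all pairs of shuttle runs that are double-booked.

LAB1 & LAB4, LAB2 & LAB4, LAB5 & LAB6, LAB5 & LAB7, LAB6 & LAB7

Two intervals overlap when each starts before the other ends.
Sorted by start: LAB1, LAB4, LAB2, LAB3, LAB5, LAB7, LAB6.
LAB4 starts before LAB1 ends → LAB1 and LAB4 overlap.
LAB2 starts after LAB1 ends — done with LAB1.
LAB2 starts before LAB4 ends → LAB4 and LAB2 overlap.
LAB3 starts exactly when LAB4 ends (back-to-back, no overlap) — done with LAB4.
LAB3 starts after LAB2 ends — done with LAB2.
LAB5 starts after LAB3 ends — done with LAB3.
LAB7 starts before LAB5 ends → LAB5 and LAB7 overlap.
LAB6 starts before LAB5 ends → LAB5 and LAB6 overlap.
LAB6 starts before LAB7 ends → LAB7 and LAB6 overlap.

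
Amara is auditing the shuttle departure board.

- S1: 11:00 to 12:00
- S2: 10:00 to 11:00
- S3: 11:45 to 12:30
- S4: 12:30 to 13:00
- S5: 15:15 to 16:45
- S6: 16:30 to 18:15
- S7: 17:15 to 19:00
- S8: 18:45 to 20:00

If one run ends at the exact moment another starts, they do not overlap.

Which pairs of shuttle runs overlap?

S1 & S3, S5 & S6, S6 & S7, S7 & S8

Sorted by start: S2, S1, S3, S4, S5, S6, S7, S8.
S1 starts exactly when S2 ends (back-to-back, no overlap), so nothing later overlaps S2 either.
S3 starts before S1 ends → S1 and S3 overlap.
S4 starts after S1 ends, so nothing later overlaps S1 either.
S4 starts exactly when S3 ends (back-to-back, no overlap), so nothing later overlaps S3 either.
S5 starts after S4 ends, so nothing later overlaps S4 either.
S6 starts before S5 ends → S5 and S6 overlap.
S7 starts after S5 ends, so nothing later overlaps S5 either.
S7 starts before S6 ends → S6 and S7 overlap.
S8 starts after S6 ends.
S8 starts before S7 ends → S7 and S8 overlap.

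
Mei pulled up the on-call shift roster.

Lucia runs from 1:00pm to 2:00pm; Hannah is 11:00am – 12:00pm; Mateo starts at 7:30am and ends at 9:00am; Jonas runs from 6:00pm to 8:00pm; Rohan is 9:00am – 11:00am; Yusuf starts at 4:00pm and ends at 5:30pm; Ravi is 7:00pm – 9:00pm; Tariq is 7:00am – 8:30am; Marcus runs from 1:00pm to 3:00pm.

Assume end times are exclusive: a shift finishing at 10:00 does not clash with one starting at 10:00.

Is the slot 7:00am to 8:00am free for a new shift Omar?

No — it overlaps Mateo, Tariq

Tariq: starts 7:00am before Omar ends 8:00am, and ends 8:30am after Omar starts 7:00am → overlap.
Mateo: starts 7:30am before Omar ends 8:00am, and ends 9:00am after Omar starts 7:00am → overlap.
Rohan: starts 9:00am at or after Omar ends 8:00am → clear.
Hannah: starts 11:00am at or after Omar ends 8:00am → clear.
Lucia: starts 1:00pm at or after Omar ends 8:00am → clear.
Marcus: starts 1:00pm at or after Omar ends 8:00am → clear.
Yusuf: starts 4:00pm at or after Omar ends 8:00am → clear.
Jonas: starts 6:00pm at or after Omar ends 8:00am → clear.
Ravi: starts 7:00pm at or after Omar ends 8:00am → clear.
Omar overlaps Tariq, Mateo.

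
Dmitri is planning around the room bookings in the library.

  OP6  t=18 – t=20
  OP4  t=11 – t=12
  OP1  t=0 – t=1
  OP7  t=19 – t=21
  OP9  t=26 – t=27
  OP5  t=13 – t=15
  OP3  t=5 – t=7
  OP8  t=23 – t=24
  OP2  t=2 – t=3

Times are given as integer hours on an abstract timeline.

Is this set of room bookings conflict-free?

Sorted by start: OP1, OP2, OP3, OP4, OP5, OP6, OP7, OP8, OP9.
OP2 starts after OP1 ends — done with OP1.
OP3 starts after OP2 ends — done with OP2.
OP4 starts after OP3 ends — done with OP3.
OP5 starts after OP4 ends — done with OP4.
OP6 starts after OP5 ends — done with OP5.
OP7 starts before OP6 ends → OP6 and OP7 overlap.
That's a conflict, so the schedule is not conflict-free.

No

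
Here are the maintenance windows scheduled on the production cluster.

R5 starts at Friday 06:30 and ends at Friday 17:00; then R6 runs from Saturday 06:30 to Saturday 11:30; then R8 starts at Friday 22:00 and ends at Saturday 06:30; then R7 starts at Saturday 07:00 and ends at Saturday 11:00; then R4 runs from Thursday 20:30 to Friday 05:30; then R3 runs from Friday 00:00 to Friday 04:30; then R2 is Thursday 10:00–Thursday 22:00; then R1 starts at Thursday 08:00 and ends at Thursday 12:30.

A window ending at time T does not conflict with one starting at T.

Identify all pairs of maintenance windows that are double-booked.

Sorted by start: R1, R2, R4, R3, R5, R8, R6, R7.
R2 starts before R1 ends → R1 and R2 overlap.
R4 starts after R1 ends, so R1 has no further overlaps.
R4 starts before R2 ends → R2 and R4 overlap.
R3 starts after R2 ends, so R2 has no further overlaps.
R3 starts before R4 ends → R4 and R3 overlap.
R5 starts after R4 ends, so R4 has no further overlaps.
R5 starts after R3 ends, so R3 has no further overlaps.
R8 starts after R5 ends, so R5 has no further overlaps.
R6 starts exactly when R8 ends (back-to-back, no overlap), so R8 has no further overlaps.
R7 starts before R6 ends → R6 and R7 overlap.

R1 & R2, R2 & R4, R3 & R4, R6 & R7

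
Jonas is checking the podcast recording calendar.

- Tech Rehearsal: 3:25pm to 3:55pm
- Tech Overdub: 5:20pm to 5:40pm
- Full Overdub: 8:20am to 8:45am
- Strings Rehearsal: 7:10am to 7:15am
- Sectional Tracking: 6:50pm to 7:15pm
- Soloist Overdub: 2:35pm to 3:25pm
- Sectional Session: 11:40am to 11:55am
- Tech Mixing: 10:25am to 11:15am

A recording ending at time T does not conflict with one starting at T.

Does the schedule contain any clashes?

No

Check each pair: they overlap iff neither finishes before the other starts.
Sorted by start: Strings Rehearsal, Full Overdub, Tech Mixing, Sectional Session, Soloist Overdub, Tech Rehearsal, Tech Overdub, Sectional Tracking.
Full Overdub starts after Strings Rehearsal ends, so nothing later overlaps Strings Rehearsal either.
Tech Mixing starts after Full Overdub ends, so nothing later overlaps Full Overdub either.
Sectional Session starts after Tech Mixing ends, so nothing later overlaps Tech Mixing either.
Soloist Overdub starts after Sectional Session ends, so nothing later overlaps Sectional Session either.
Tech Rehearsal starts exactly when Soloist Overdub ends (back-to-back, no overlap), so nothing later overlaps Soloist Overdub either.
Tech Overdub starts after Tech Rehearsal ends, so nothing later overlaps Tech Rehearsal either.
Sectional Tracking starts after Tech Overdub ends.
Every pair is clear; the schedule has no overlaps.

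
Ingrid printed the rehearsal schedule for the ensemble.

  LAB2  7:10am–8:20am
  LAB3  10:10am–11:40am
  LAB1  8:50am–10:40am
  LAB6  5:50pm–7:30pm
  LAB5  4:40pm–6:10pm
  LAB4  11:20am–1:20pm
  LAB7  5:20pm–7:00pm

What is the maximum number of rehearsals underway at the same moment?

3

Walk through starts and ends in time order (an end at T is processed before a start at T):
7:10am start LAB2 → 1
8:20am end LAB2 → 0
8:50am start LAB1 → 1
10:10am start LAB3 → 2
10:40am end LAB1 → 1
11:20am start LAB4 → 2
11:40am end LAB3 → 1
1:20pm end LAB4 → 0
4:40pm start LAB5 → 1
5:20pm start LAB7 → 2
5:50pm start LAB6 → 3
6:10pm end LAB5 → 2
7:00pm end LAB7 → 1
7:30pm end LAB6 → 0
Peak is 3, at 5:50pm (LAB5, LAB6, LAB7).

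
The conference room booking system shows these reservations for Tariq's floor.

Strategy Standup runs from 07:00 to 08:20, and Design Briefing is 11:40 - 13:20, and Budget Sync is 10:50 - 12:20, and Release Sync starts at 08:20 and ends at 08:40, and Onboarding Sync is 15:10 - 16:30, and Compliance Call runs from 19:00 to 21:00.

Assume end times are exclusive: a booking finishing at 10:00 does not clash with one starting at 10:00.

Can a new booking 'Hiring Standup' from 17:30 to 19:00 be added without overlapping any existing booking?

Yes — the slot is free

Strategy Standup: ends 08:20 at or before Hiring Standup starts 17:30 → clear.
Release Sync: ends 08:40 at or before Hiring Standup starts 17:30 → clear.
Budget Sync: ends 12:20 at or before Hiring Standup starts 17:30 → clear.
Design Briefing: ends 13:20 at or before Hiring Standup starts 17:30 → clear.
Onboarding Sync: ends 16:30 at or before Hiring Standup starts 17:30 → clear.
Compliance Call: starts 19:00 at or after Hiring Standup ends 19:00 → clear.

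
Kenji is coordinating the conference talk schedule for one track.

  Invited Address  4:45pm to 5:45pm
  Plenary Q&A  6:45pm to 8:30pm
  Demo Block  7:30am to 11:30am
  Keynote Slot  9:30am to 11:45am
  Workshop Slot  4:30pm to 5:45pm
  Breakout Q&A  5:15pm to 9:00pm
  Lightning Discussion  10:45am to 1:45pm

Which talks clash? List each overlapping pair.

Two intervals overlap when each starts before the other ends.
Sorted by start: Demo Block, Keynote Slot, Lightning Discussion, Workshop Slot, Invited Address, Breakout Q&A, Plenary Q&A.
Keynote Slot starts before Demo Block ends → Demo Block and Keynote Slot overlap.
Lightning Discussion starts before Demo Block ends → Demo Block and Lightning Discussion overlap.
Workshop Slot starts after Demo Block ends; Demo Block is clear from here.
Lightning Discussion starts before Keynote Slot ends → Keynote Slot and Lightning Discussion overlap.
Workshop Slot starts after Keynote Slot ends; Keynote Slot is clear from here.
Workshop Slot starts after Lightning Discussion ends; Lightning Discussion is clear from here.
Invited Address starts before Workshop Slot ends → Workshop Slot and Invited Address overlap.
Breakout Q&A starts before Workshop Slot ends → Workshop Slot and Breakout Q&A overlap.
Plenary Q&A starts after Workshop Slot ends.
Breakout Q&A starts before Invited Address ends → Invited Address and Breakout Q&A overlap.
Plenary Q&A starts after Invited Address ends.
Plenary Q&A starts before Breakout Q&A ends → Breakout Q&A and Plenary Q&A overlap.

Breakout Q&A & Invited Address, Breakout Q&A & Plenary Q&A, Breakout Q&A & Workshop Slot, Demo Block & Keynote Slot, Demo Block & Lightning Discussion, Invited Address & Workshop Slot, Keynote Slot & Lightning Discussion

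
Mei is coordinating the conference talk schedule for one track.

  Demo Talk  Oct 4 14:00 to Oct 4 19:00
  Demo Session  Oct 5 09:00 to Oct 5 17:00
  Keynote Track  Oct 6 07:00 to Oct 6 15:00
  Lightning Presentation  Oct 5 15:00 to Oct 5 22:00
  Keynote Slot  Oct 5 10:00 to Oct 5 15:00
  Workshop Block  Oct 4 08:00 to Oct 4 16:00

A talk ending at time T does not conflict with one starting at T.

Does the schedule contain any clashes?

Yes

Check each pair: they overlap iff neither finishes before the other starts.
Sorted by start: Workshop Block, Demo Talk, Demo Session, Keynote Slot, Lightning Presentation, Keynote Track.
Demo Talk starts before Workshop Block ends → Workshop Block and Demo Talk overlap.
That's a conflict, so the schedule is not conflict-free.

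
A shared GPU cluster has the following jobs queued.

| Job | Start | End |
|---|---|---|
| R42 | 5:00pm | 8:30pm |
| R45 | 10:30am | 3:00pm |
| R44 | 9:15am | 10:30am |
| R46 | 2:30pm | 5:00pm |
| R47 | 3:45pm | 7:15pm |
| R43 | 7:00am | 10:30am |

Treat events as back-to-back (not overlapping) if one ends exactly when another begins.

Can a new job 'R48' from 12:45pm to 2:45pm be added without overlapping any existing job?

No — it overlaps R45, R46

R43: ends 10:30am at or before R48 starts 12:45pm → clear.
R44: ends 10:30am at or before R48 starts 12:45pm → clear.
R45: starts 10:30am before R48 ends 2:45pm, and ends 3:00pm after R48 starts 12:45pm → overlap.
R46: starts 2:30pm before R48 ends 2:45pm, and ends 5:00pm after R48 starts 12:45pm → overlap.
R47: starts 3:45pm at or after R48 ends 2:45pm → clear.
R42: starts 5:00pm at or after R48 ends 2:45pm → clear.
R48 overlaps R45, R46.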